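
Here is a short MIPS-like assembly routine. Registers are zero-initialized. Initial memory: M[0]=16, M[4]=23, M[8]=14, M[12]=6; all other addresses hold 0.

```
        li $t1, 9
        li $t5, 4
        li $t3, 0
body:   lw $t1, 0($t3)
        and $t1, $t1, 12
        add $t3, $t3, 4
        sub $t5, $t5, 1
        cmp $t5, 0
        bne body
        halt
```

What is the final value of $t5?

li $t1, 9 → $t1=9
li $t5, 4 → $t5=4
li $t3, 0 → $t3=0
lw $t1, 0($t3) → $t1=M[0]=16
and $t1, $t1, 12 → $t1=16&12=0
add $t3, $t3, 4 → $t3=0+4=4
sub $t5, $t5, 1 → $t5=4-1=3
cmp $t5, 0  (cmp 3,0)
bne body: taken
lw $t1, 0($t3) → $t1=M[4]=23
and $t1, $t1, 12 → $t1=23&12=4
add $t3, $t3, 4 → $t3=4+4=8
sub $t5, $t5, 1 → $t5=3-1=2
cmp $t5, 0  (cmp 2,0)
bne body: taken
lw $t1, 0($t3) → $t1=M[8]=14
and $t1, $t1, 12 → $t1=14&12=12
add $t3, $t3, 4 → $t3=8+4=12
sub $t5, $t5, 1 → $t5=2-1=1
cmp $t5, 0  (cmp 1,0)
bne body: taken
lw $t1, 0($t3) → $t1=M[12]=6
and $t1, $t1, 12 → $t1=6&12=4
add $t3, $t3, 4 → $t3=12+4=16
sub $t5, $t5, 1 → $t5=1-1=0
cmp $t5, 0  (cmp 0,0)
bne body: not taken
halt.

0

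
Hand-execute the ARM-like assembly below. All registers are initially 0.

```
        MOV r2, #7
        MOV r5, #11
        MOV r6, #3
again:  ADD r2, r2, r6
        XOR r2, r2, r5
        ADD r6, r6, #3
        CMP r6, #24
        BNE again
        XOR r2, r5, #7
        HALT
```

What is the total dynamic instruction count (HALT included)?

40

r2=7
r5=11
r6=3
r2=7+3=10
r2=10^11=1
r6=3+3=6
CMP r6, #24  (cmp 6,24)
BNE again: taken
r2=1+6=7
r2=7^11=12
r6=6+3=9
CMP r6, #24  (cmp 9,24)
BNE again: taken
r2=12+9=21
r2=21^11=30
r6=9+3=12
CMP r6, #24  (cmp 12,24)
BNE again: taken
r2=30+12=42
r2=42^11=33
r6=12+3=15
CMP r6, #24  (cmp 15,24)
BNE again: taken
r2=33+15=48
r2=48^11=59
r6=15+3=18
CMP r6, #24  (cmp 18,24)
BNE again: taken
r2=59+18=77
r2=77^11=70
r6=18+3=21
CMP r6, #24  (cmp 21,24)
BNE again: taken
r2=70+21=91
r2=91^11=80
r6=21+3=24
CMP r6, #24  (cmp 24,24)
BNE again: not taken
r2=11^7=12
halt.
Total executed instructions: 40.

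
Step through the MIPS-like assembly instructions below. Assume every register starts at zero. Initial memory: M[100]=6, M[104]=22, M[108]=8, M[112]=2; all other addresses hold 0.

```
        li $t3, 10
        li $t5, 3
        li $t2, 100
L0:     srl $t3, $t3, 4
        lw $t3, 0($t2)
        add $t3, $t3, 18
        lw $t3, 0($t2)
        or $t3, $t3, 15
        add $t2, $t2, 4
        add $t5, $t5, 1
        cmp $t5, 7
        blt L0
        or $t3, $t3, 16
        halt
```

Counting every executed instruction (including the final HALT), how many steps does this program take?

li $t3, 10 → $t3=10
li $t5, 3 → $t5=3
li $t2, 100 → $t2=100
srl $t3, $t3, 4 → $t3=10>>4=0
lw $t3, 0($t2) → $t3=M[100]=6
add $t3, $t3, 18 → $t3=6+18=24
lw $t3, 0($t2) → $t3=M[100]=6
or $t3, $t3, 15 → $t3=6|15=15
add $t2, $t2, 4 → $t2=100+4=104
add $t5, $t5, 1 → $t5=3+1=4
cmp $t5, 7  (cmp 4,7)
blt L0: taken
srl $t3, $t3, 4 → $t3=15>>4=0
lw $t3, 0($t2) → $t3=M[104]=22
add $t3, $t3, 18 → $t3=22+18=40
lw $t3, 0($t2) → $t3=M[104]=22
or $t3, $t3, 15 → $t3=22|15=31
add $t2, $t2, 4 → $t2=104+4=108
add $t5, $t5, 1 → $t5=4+1=5
cmp $t5, 7  (cmp 5,7)
blt L0: taken
srl $t3, $t3, 4 → $t3=31>>4=1
lw $t3, 0($t2) → $t3=M[108]=8
add $t3, $t3, 18 → $t3=8+18=26
lw $t3, 0($t2) → $t3=M[108]=8
or $t3, $t3, 15 → $t3=8|15=15
add $t2, $t2, 4 → $t2=108+4=112
add $t5, $t5, 1 → $t5=5+1=6
cmp $t5, 7  (cmp 6,7)
blt L0: taken
srl $t3, $t3, 4 → $t3=15>>4=0
lw $t3, 0($t2) → $t3=M[112]=2
add $t3, $t3, 18 → $t3=2+18=20
lw $t3, 0($t2) → $t3=M[112]=2
or $t3, $t3, 15 → $t3=2|15=15
add $t2, $t2, 4 → $t2=112+4=116
add $t5, $t5, 1 → $t5=6+1=7
cmp $t5, 7  (cmp 7,7)
blt L0: not taken
or $t3, $t3, 16 → $t3=15|16=31
halt.
Total executed instructions: 41.

41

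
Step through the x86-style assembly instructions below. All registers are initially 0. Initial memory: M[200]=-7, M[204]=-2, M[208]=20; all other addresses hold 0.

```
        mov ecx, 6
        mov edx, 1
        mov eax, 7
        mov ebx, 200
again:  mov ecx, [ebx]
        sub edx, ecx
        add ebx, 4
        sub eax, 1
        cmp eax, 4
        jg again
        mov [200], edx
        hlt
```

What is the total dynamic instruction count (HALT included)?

ecx=6
edx=1
eax=7
ebx=200
ecx=M[200]=-7
edx=1-(-7)=8
ebx=200+4=204
eax=7-1=6
cmp eax, 4  (cmp 6,4)
jg again: taken
ecx=M[204]=-2
edx=8-(-2)=10
ebx=204+4=208
eax=6-1=5
cmp eax, 4  (cmp 5,4)
jg again: taken
ecx=M[208]=20
edx=10-20=-10
ebx=208+4=212
eax=5-1=4
cmp eax, 4  (cmp 4,4)
jg again: not taken
mov [200], edx → M[200]=-10
halt.
Total executed instructions: 24.

24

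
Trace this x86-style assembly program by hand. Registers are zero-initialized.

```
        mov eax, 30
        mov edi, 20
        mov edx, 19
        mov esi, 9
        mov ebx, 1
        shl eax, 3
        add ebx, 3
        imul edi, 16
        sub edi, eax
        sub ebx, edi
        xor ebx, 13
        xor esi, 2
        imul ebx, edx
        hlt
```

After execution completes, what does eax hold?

mov eax, 30 → eax=30
mov edi, 20 → edi=20
mov edx, 19 → edx=19
mov esi, 9 → esi=9
mov ebx, 1 → ebx=1
shl eax, 3 → eax=30<<3=240
add ebx, 3 → ebx=1+3=4
imul edi, 16 → edi=20*16=320
sub edi, eax → edi=320-240=80
sub ebx, edi → ebx=4-80=-76
xor ebx, 13 → ebx=(-76)^13=-71
xor esi, 2 → esi=9^2=11
imul ebx, edx → ebx=(-71)*19=-1349
halt.

240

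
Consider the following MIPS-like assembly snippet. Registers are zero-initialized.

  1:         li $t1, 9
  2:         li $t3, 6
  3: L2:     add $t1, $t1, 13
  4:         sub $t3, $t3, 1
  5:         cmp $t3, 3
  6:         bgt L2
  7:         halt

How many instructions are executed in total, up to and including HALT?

$t1=9
$t3=6
$t1=9+13=22
$t3=6-1=5
cmp $t3, 3  (cmp 5,3)
bgt L2: taken
$t1=22+13=35
$t3=5-1=4
cmp $t3, 3  (cmp 4,3)
bgt L2: taken
$t1=35+13=48
$t3=4-1=3
cmp $t3, 3  (cmp 3,3)
bgt L2: not taken
halt.
Total executed instructions: 15.

15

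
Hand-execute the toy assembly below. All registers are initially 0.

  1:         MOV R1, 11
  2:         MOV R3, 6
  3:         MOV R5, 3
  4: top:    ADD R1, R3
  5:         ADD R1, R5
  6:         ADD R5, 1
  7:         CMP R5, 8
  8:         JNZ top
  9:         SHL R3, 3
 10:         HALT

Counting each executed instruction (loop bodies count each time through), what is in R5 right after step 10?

4

after MOV R1, 11: R1=11
after MOV R3, 6: R3=6
after MOV R5, 3: R5=3
after ADD R1, R3: R1=11+6=17
after ADD R1, R5: R1=17+3=20
after ADD R5, 1: R5=3+1=4
CMP R5, 8  (cmp 4,8)
JNZ top: taken
after ADD R1, R3: R1=20+6=26
after ADD R1, R5: R1=26+4=30
After step 10: R5 = 4.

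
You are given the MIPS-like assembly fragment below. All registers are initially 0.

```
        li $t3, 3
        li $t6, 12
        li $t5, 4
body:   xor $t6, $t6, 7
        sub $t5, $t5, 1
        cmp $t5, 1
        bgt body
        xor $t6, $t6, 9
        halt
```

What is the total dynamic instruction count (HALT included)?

after li $t3, 3: $t3=3
after li $t6, 12: $t6=12
after li $t5, 4: $t5=4
after xor $t6, $t6, 7: $t6=12^7=11
after sub $t5, $t5, 1: $t5=4-1=3
cmp $t5, 1  (cmp 3,1)
bgt body: taken
after xor $t6, $t6, 7: $t6=11^7=12
after sub $t5, $t5, 1: $t5=3-1=2
cmp $t5, 1  (cmp 2,1)
bgt body: taken
after xor $t6, $t6, 7: $t6=12^7=11
after sub $t5, $t5, 1: $t5=2-1=1
cmp $t5, 1  (cmp 1,1)
bgt body: not taken
after xor $t6, $t6, 9: $t6=11^9=2
halt.
Total executed instructions: 17.

17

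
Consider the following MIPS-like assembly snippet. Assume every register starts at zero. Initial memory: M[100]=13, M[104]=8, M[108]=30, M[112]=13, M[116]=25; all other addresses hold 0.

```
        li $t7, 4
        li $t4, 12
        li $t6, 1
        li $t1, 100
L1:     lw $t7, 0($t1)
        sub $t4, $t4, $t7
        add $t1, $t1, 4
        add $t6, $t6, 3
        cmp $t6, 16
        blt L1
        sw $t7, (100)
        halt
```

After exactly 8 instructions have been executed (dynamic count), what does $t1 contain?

after li $t7, 4: $t7=4
after li $t4, 12: $t4=12
after li $t6, 1: $t6=1
after li $t1, 100: $t1=100
after lw $t7, 0($t1): $t7=M[100]=13
after sub $t4, $t4, $t7: $t4=12-13=-1
after add $t1, $t1, 4: $t1=100+4=104
after add $t6, $t6, 3: $t6=1+3=4
After step 8: $t1 = 104.

104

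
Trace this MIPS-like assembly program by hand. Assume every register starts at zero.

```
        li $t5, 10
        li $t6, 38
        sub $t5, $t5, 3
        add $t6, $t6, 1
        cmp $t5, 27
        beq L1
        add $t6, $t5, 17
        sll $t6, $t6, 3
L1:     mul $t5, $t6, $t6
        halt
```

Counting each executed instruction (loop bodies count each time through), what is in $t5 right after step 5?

li $t5, 10 → $t5=10
li $t6, 38 → $t6=38
sub $t5, $t5, 3 → $t5=10-3=7
add $t6, $t6, 1 → $t6=38+1=39
cmp $t5, 27  (cmp 7,27)
After step 5: $t5 = 7.

7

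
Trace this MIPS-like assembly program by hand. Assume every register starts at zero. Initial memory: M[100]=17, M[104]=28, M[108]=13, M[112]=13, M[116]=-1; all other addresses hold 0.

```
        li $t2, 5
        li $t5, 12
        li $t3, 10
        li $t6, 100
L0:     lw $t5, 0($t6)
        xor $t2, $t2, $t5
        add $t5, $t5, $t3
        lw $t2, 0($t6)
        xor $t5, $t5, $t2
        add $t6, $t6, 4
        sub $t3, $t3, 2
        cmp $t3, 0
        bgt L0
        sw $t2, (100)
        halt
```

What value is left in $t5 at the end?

li $t2, 5 → $t2=5
li $t5, 12 → $t5=12
li $t3, 10 → $t3=10
li $t6, 100 → $t6=100
lw $t5, 0($t6) → $t5=M[100]=17
xor $t2, $t2, $t5 → $t2=5^17=20
add $t5, $t5, $t3 → $t5=17+10=27
lw $t2, 0($t6) → $t2=M[100]=17
xor $t5, $t5, $t2 → $t5=27^17=10
add $t6, $t6, 4 → $t6=100+4=104
sub $t3, $t3, 2 → $t3=10-2=8
cmp $t3, 0  (cmp 8,0)
bgt L0: taken
lw $t5, 0($t6) → $t5=M[104]=28
xor $t2, $t2, $t5 → $t2=17^28=13
add $t5, $t5, $t3 → $t5=28+8=36
lw $t2, 0($t6) → $t2=M[104]=28
xor $t5, $t5, $t2 → $t5=36^28=56
add $t6, $t6, 4 → $t6=104+4=108
sub $t3, $t3, 2 → $t3=8-2=6
cmp $t3, 0  (cmp 6,0)
bgt L0: taken
lw $t5, 0($t6) → $t5=M[108]=13
xor $t2, $t2, $t5 → $t2=28^13=17
add $t5, $t5, $t3 → $t5=13+6=19
lw $t2, 0($t6) → $t2=M[108]=13
xor $t5, $t5, $t2 → $t5=19^13=30
add $t6, $t6, 4 → $t6=108+4=112
sub $t3, $t3, 2 → $t3=6-2=4
cmp $t3, 0  (cmp 4,0)
bgt L0: taken
lw $t5, 0($t6) → $t5=M[112]=13
xor $t2, $t2, $t5 → $t2=13^13=0
add $t5, $t5, $t3 → $t5=13+4=17
lw $t2, 0($t6) → $t2=M[112]=13
xor $t5, $t5, $t2 → $t5=17^13=28
add $t6, $t6, 4 → $t6=112+4=116
sub $t3, $t3, 2 → $t3=4-2=2
cmp $t3, 0  (cmp 2,0)
bgt L0: taken
lw $t5, 0($t6) → $t5=M[116]=-1
xor $t2, $t2, $t5 → $t2=13^(-1)=-14
add $t5, $t5, $t3 → $t5=(-1)+2=1
lw $t2, 0($t6) → $t2=M[116]=-1
xor $t5, $t5, $t2 → $t5=1^(-1)=-2
add $t6, $t6, 4 → $t6=116+4=120
sub $t3, $t3, 2 → $t3=2-2=0
cmp $t3, 0  (cmp 0,0)
bgt L0: not taken
sw $t2, (100) → M[100]=-1
halt.

-2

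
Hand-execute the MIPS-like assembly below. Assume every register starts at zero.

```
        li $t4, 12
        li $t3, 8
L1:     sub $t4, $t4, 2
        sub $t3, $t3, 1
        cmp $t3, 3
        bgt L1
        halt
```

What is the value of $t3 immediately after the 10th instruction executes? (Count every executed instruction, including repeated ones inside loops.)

after li $t4, 12: $t4=12
after li $t3, 8: $t3=8
after sub $t4, $t4, 2: $t4=12-2=10
after sub $t3, $t3, 1: $t3=8-1=7
cmp $t3, 3  (cmp 7,3)
bgt L1: taken
after sub $t4, $t4, 2: $t4=10-2=8
after sub $t3, $t3, 1: $t3=7-1=6
cmp $t3, 3  (cmp 6,3)
bgt L1: taken
After step 10: $t3 = 6.

6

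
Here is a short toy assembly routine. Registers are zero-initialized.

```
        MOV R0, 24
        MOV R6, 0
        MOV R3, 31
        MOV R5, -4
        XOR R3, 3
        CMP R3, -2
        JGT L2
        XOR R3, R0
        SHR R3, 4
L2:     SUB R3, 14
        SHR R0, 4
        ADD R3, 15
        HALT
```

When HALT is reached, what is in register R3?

R0=24
R6=0
R3=31
R5=-4
R3=31^3=28
CMP R3, -2  (cmp 28,-2)
JGT L2: taken
R3=28-14=14
R0=24>>4=1
R3=14+15=29
halt.

29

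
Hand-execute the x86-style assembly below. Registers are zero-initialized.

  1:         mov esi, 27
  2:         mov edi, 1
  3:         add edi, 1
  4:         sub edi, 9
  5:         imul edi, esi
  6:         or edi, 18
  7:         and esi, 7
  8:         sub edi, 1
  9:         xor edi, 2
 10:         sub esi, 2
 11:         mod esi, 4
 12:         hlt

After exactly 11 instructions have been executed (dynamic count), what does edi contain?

mov esi, 27 → esi=27
mov edi, 1 → edi=1
add edi, 1 → edi=1+1=2
sub edi, 9 → edi=2-9=-7
imul edi, esi → edi=(-7)*27=-189
or edi, 18 → edi=(-189)|18=-173
and esi, 7 → esi=27&7=3
sub edi, 1 → edi=(-173)-1=-174
xor edi, 2 → edi=(-174)^2=-176
sub esi, 2 → esi=3-2=1
mod esi, 4 → esi=1%4=1
After step 11: edi = -176.

-176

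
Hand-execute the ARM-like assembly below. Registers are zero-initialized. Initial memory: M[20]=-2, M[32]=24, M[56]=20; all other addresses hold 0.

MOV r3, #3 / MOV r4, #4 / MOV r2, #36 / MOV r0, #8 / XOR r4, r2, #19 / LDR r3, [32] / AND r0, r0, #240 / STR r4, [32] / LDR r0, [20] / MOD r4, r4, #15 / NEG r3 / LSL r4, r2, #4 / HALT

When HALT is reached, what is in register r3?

after MOV r3, #3: r3=3
after MOV r4, #4: r4=4
after MOV r2, #36: r2=36
after MOV r0, #8: r0=8
after XOR r4, r2, #19: r4=36^19=55
after LDR r3, [32]: r3=M[32]=24
after AND r0, r0, #240: r0=8&240=0
STR r4, [32] → M[32]=55
after LDR r0, [20]: r0=M[20]=-2
after MOD r4, r4, #15: r4=55%15=10
after NEG r3: r3=-(24)=-24
after LSL r4, r2, #4: r4=36<<4=576
halt.

-24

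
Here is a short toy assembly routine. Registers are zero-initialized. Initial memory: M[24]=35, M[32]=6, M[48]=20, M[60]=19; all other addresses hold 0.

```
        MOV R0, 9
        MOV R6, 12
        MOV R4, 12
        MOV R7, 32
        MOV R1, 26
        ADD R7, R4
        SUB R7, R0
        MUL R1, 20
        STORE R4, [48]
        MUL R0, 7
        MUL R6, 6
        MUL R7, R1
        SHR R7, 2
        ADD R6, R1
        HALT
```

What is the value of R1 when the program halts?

520

R0=9
R6=12
R4=12
R7=32
R1=26
R7=32+12=44
R7=44-9=35
R1=26*20=520
STORE R4, [48] → M[48]=12
R0=9*7=63
R6=12*6=72
R7=35*520=18200
R7=18200>>2=4550
R6=72+520=592
halt.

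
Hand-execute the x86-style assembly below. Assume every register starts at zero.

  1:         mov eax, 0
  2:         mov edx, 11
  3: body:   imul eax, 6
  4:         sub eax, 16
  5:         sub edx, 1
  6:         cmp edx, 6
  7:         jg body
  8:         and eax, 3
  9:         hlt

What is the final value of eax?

0

after mov eax, 0: eax=0
after mov edx, 11: edx=11
after imul eax, 6: eax=0*6=0
after sub eax, 16: eax=0-16=-16
after sub edx, 1: edx=11-1=10
cmp edx, 6  (cmp 10,6)
jg body: taken
after imul eax, 6: eax=(-16)*6=-96
after sub eax, 16: eax=(-96)-16=-112
after sub edx, 1: edx=10-1=9
cmp edx, 6  (cmp 9,6)
jg body: taken
after imul eax, 6: eax=(-112)*6=-672
after sub eax, 16: eax=(-672)-16=-688
after sub edx, 1: edx=9-1=8
cmp edx, 6  (cmp 8,6)
jg body: taken
after imul eax, 6: eax=(-688)*6=-4128
after sub eax, 16: eax=(-4128)-16=-4144
after sub edx, 1: edx=8-1=7
cmp edx, 6  (cmp 7,6)
jg body: taken
after imul eax, 6: eax=(-4144)*6=-24864
after sub eax, 16: eax=(-24864)-16=-24880
after sub edx, 1: edx=7-1=6
cmp edx, 6  (cmp 6,6)
jg body: not taken
after and eax, 3: eax=(-24880)&3=0
halt.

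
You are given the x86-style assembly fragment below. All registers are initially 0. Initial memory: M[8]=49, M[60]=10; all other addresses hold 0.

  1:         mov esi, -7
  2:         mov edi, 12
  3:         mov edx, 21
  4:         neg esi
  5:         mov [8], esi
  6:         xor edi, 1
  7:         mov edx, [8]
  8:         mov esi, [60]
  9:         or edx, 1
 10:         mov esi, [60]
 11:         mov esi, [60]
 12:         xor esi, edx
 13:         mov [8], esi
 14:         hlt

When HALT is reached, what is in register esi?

13

after mov esi, -7: esi=-7
after mov edi, 12: edi=12
after mov edx, 21: edx=21
after neg esi: esi=-(-7)=7
mov [8], esi → M[8]=7
after xor edi, 1: edi=12^1=13
after mov edx, [8]: edx=M[8]=7
after mov esi, [60]: esi=M[60]=10
after or edx, 1: edx=7|1=7
after mov esi, [60]: esi=M[60]=10
after mov esi, [60]: esi=M[60]=10
after xor esi, edx: esi=10^7=13
mov [8], esi → M[8]=13
halt.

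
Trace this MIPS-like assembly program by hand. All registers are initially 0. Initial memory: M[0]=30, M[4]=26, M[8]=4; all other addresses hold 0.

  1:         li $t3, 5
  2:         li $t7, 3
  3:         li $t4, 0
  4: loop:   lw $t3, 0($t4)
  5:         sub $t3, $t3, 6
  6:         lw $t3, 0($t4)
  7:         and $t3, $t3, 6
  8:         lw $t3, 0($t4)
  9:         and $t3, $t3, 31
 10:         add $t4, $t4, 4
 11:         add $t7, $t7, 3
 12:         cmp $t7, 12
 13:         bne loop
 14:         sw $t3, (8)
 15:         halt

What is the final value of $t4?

12

li $t3, 5 → $t3=5
li $t7, 3 → $t7=3
li $t4, 0 → $t4=0
lw $t3, 0($t4) → $t3=M[0]=30
sub $t3, $t3, 6 → $t3=30-6=24
lw $t3, 0($t4) → $t3=M[0]=30
and $t3, $t3, 6 → $t3=30&6=6
lw $t3, 0($t4) → $t3=M[0]=30
and $t3, $t3, 31 → $t3=30&31=30
add $t4, $t4, 4 → $t4=0+4=4
add $t7, $t7, 3 → $t7=3+3=6
cmp $t7, 12  (cmp 6,12)
bne loop: taken
lw $t3, 0($t4) → $t3=M[4]=26
sub $t3, $t3, 6 → $t3=26-6=20
lw $t3, 0($t4) → $t3=M[4]=26
and $t3, $t3, 6 → $t3=26&6=2
lw $t3, 0($t4) → $t3=M[4]=26
and $t3, $t3, 31 → $t3=26&31=26
add $t4, $t4, 4 → $t4=4+4=8
add $t7, $t7, 3 → $t7=6+3=9
cmp $t7, 12  (cmp 9,12)
bne loop: taken
lw $t3, 0($t4) → $t3=M[8]=4
sub $t3, $t3, 6 → $t3=4-6=-2
lw $t3, 0($t4) → $t3=M[8]=4
and $t3, $t3, 6 → $t3=4&6=4
lw $t3, 0($t4) → $t3=M[8]=4
and $t3, $t3, 31 → $t3=4&31=4
add $t4, $t4, 4 → $t4=8+4=12
add $t7, $t7, 3 → $t7=9+3=12
cmp $t7, 12  (cmp 12,12)
bne loop: not taken
sw $t3, (8) → M[8]=4
halt.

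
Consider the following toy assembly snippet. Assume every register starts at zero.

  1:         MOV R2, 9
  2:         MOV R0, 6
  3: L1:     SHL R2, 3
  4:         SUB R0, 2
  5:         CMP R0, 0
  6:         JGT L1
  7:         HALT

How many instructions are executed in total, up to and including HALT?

after MOV R2, 9: R2=9
after MOV R0, 6: R0=6
after SHL R2, 3: R2=9<<3=72
after SUB R0, 2: R0=6-2=4
CMP R0, 0  (cmp 4,0)
JGT L1: taken
after SHL R2, 3: R2=72<<3=576
after SUB R0, 2: R0=4-2=2
CMP R0, 0  (cmp 2,0)
JGT L1: taken
after SHL R2, 3: R2=576<<3=4608
after SUB R0, 2: R0=2-2=0
CMP R0, 0  (cmp 0,0)
JGT L1: not taken
halt.
Total executed instructions: 15.

15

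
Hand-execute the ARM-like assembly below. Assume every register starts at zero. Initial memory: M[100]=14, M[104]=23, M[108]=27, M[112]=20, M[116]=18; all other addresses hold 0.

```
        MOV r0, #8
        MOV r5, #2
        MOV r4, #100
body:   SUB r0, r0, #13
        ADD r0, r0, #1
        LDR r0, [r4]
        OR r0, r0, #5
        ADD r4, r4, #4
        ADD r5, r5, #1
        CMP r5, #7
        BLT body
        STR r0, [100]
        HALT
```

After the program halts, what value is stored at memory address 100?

23

after MOV r0, #8: r0=8
after MOV r5, #2: r5=2
after MOV r4, #100: r4=100
after SUB r0, r0, #13: r0=8-13=-5
after ADD r0, r0, #1: r0=(-5)+1=-4
after LDR r0, [r4]: r0=M[100]=14
after OR r0, r0, #5: r0=14|5=15
after ADD r4, r4, #4: r4=100+4=104
after ADD r5, r5, #1: r5=2+1=3
CMP r5, #7  (cmp 3,7)
BLT body: taken
after SUB r0, r0, #13: r0=15-13=2
after ADD r0, r0, #1: r0=2+1=3
after LDR r0, [r4]: r0=M[104]=23
after OR r0, r0, #5: r0=23|5=23
after ADD r4, r4, #4: r4=104+4=108
after ADD r5, r5, #1: r5=3+1=4
CMP r5, #7  (cmp 4,7)
BLT body: taken
after SUB r0, r0, #13: r0=23-13=10
after ADD r0, r0, #1: r0=10+1=11
after LDR r0, [r4]: r0=M[108]=27
after OR r0, r0, #5: r0=27|5=31
after ADD r4, r4, #4: r4=108+4=112
after ADD r5, r5, #1: r5=4+1=5
CMP r5, #7  (cmp 5,7)
BLT body: taken
after SUB r0, r0, #13: r0=31-13=18
after ADD r0, r0, #1: r0=18+1=19
after LDR r0, [r4]: r0=M[112]=20
after OR r0, r0, #5: r0=20|5=21
after ADD r4, r4, #4: r4=112+4=116
after ADD r5, r5, #1: r5=5+1=6
CMP r5, #7  (cmp 6,7)
BLT body: taken
after SUB r0, r0, #13: r0=21-13=8
after ADD r0, r0, #1: r0=8+1=9
after LDR r0, [r4]: r0=M[116]=18
after OR r0, r0, #5: r0=18|5=23
after ADD r4, r4, #4: r4=116+4=120
after ADD r5, r5, #1: r5=6+1=7
CMP r5, #7  (cmp 7,7)
BLT body: not taken
STR r0, [100] → M[100]=23
halt.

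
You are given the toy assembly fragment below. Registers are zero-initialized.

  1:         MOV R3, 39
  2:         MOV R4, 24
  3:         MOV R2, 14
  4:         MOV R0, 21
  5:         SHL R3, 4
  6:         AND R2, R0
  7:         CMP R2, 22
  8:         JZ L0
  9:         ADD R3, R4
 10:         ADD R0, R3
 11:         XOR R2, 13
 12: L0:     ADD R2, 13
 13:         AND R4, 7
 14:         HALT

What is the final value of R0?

669

after MOV R3, 39: R3=39
after MOV R4, 24: R4=24
after MOV R2, 14: R2=14
after MOV R0, 21: R0=21
after SHL R3, 4: R3=39<<4=624
after AND R2, R0: R2=14&21=4
CMP R2, 22  (cmp 4,22)
JZ L0: not taken
after ADD R3, R4: R3=624+24=648
after ADD R0, R3: R0=21+648=669
after XOR R2, 13: R2=4^13=9
after ADD R2, 13: R2=9+13=22
after AND R4, 7: R4=24&7=0
halt.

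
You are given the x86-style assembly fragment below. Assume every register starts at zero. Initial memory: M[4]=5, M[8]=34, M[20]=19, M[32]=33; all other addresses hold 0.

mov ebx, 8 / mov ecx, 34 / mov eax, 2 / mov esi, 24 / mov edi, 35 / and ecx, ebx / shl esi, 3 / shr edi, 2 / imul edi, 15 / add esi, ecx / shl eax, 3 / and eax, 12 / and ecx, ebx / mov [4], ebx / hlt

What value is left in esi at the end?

after mov ebx, 8: ebx=8
after mov ecx, 34: ecx=34
after mov eax, 2: eax=2
after mov esi, 24: esi=24
after mov edi, 35: edi=35
after and ecx, ebx: ecx=34&8=0
after shl esi, 3: esi=24<<3=192
after shr edi, 2: edi=35>>2=8
after imul edi, 15: edi=8*15=120
after add esi, ecx: esi=192+0=192
after shl eax, 3: eax=2<<3=16
after and eax, 12: eax=16&12=0
after and ecx, ebx: ecx=0&8=0
mov [4], ebx → M[4]=8
halt.

192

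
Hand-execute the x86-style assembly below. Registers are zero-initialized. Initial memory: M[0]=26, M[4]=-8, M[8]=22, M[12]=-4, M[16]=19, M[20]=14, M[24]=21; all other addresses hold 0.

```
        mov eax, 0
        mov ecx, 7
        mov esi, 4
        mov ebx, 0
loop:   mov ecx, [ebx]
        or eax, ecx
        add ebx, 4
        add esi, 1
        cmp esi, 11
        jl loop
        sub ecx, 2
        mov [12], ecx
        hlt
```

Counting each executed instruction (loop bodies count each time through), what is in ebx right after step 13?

8

eax=0
ecx=7
esi=4
ebx=0
ecx=M[0]=26
eax=0|26=26
ebx=0+4=4
esi=4+1=5
cmp esi, 11  (cmp 5,11)
jl loop: taken
ecx=M[4]=-8
eax=26|(-8)=-6
ebx=4+4=8
After step 13: ebx = 8.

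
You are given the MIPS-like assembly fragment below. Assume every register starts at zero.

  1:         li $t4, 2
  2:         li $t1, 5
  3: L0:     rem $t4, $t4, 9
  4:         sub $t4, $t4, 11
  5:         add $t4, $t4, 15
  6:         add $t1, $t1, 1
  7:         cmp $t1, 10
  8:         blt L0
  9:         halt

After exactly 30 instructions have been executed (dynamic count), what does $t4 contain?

$t4=2
$t1=5
$t4=2%9=2
$t4=2-11=-9
$t4=(-9)+15=6
$t1=5+1=6
cmp $t1, 10  (cmp 6,10)
blt L0: taken
$t4=6%9=6
$t4=6-11=-5
$t4=(-5)+15=10
$t1=6+1=7
cmp $t1, 10  (cmp 7,10)
blt L0: taken
$t4=10%9=1
$t4=1-11=-10
$t4=(-10)+15=5
$t1=7+1=8
cmp $t1, 10  (cmp 8,10)
blt L0: taken
$t4=5%9=5
$t4=5-11=-6
$t4=(-6)+15=9
$t1=8+1=9
cmp $t1, 10  (cmp 9,10)
blt L0: taken
$t4=9%9=0
$t4=0-11=-11
$t4=(-11)+15=4
$t1=9+1=10
After step 30: $t4 = 4.

4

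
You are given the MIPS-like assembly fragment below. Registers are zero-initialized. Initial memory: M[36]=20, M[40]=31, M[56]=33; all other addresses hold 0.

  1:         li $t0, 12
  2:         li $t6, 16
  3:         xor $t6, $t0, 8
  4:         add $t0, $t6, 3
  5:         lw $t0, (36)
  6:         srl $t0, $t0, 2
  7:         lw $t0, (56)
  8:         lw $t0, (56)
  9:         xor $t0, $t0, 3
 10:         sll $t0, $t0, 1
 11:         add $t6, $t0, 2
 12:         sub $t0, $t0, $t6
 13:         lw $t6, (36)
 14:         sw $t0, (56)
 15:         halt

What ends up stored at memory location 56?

-2

li $t0, 12 → $t0=12
li $t6, 16 → $t6=16
xor $t6, $t0, 8 → $t6=12^8=4
add $t0, $t6, 3 → $t0=4+3=7
lw $t0, (36) → $t0=M[36]=20
srl $t0, $t0, 2 → $t0=20>>2=5
lw $t0, (56) → $t0=M[56]=33
lw $t0, (56) → $t0=M[56]=33
xor $t0, $t0, 3 → $t0=33^3=34
sll $t0, $t0, 1 → $t0=34<<1=68
add $t6, $t0, 2 → $t6=68+2=70
sub $t0, $t0, $t6 → $t0=68-70=-2
lw $t6, (36) → $t6=M[36]=20
sw $t0, (56) → M[56]=-2
halt.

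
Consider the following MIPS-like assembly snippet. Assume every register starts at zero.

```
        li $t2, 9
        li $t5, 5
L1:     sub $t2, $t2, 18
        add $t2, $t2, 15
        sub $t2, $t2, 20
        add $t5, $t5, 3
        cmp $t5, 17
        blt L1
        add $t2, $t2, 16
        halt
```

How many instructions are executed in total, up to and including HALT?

li $t2, 9 → $t2=9
li $t5, 5 → $t5=5
sub $t2, $t2, 18 → $t2=9-18=-9
add $t2, $t2, 15 → $t2=(-9)+15=6
sub $t2, $t2, 20 → $t2=6-20=-14
add $t5, $t5, 3 → $t5=5+3=8
cmp $t5, 17  (cmp 8,17)
blt L1: taken
sub $t2, $t2, 18 → $t2=(-14)-18=-32
add $t2, $t2, 15 → $t2=(-32)+15=-17
sub $t2, $t2, 20 → $t2=(-17)-20=-37
add $t5, $t5, 3 → $t5=8+3=11
cmp $t5, 17  (cmp 11,17)
blt L1: taken
sub $t2, $t2, 18 → $t2=(-37)-18=-55
add $t2, $t2, 15 → $t2=(-55)+15=-40
sub $t2, $t2, 20 → $t2=(-40)-20=-60
add $t5, $t5, 3 → $t5=11+3=14
cmp $t5, 17  (cmp 14,17)
blt L1: taken
sub $t2, $t2, 18 → $t2=(-60)-18=-78
add $t2, $t2, 15 → $t2=(-78)+15=-63
sub $t2, $t2, 20 → $t2=(-63)-20=-83
add $t5, $t5, 3 → $t5=14+3=17
cmp $t5, 17  (cmp 17,17)
blt L1: not taken
add $t2, $t2, 16 → $t2=(-83)+16=-67
halt.
Total executed instructions: 28.

28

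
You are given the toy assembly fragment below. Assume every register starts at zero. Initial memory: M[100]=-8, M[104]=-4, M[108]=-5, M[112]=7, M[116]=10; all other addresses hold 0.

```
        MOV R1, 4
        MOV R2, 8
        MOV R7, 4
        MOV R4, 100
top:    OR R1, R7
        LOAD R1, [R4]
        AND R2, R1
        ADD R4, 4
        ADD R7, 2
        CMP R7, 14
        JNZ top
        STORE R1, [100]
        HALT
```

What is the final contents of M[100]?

after MOV R1, 4: R1=4
after MOV R2, 8: R2=8
after MOV R7, 4: R7=4
after MOV R4, 100: R4=100
after OR R1, R7: R1=4|4=4
after LOAD R1, [R4]: R1=M[100]=-8
after AND R2, R1: R2=8&(-8)=8
after ADD R4, 4: R4=100+4=104
after ADD R7, 2: R7=4+2=6
CMP R7, 14  (cmp 6,14)
JNZ top: taken
after OR R1, R7: R1=(-8)|6=-2
after LOAD R1, [R4]: R1=M[104]=-4
after AND R2, R1: R2=8&(-4)=8
after ADD R4, 4: R4=104+4=108
after ADD R7, 2: R7=6+2=8
CMP R7, 14  (cmp 8,14)
JNZ top: taken
after OR R1, R7: R1=(-4)|8=-4
after LOAD R1, [R4]: R1=M[108]=-5
after AND R2, R1: R2=8&(-5)=8
after ADD R4, 4: R4=108+4=112
after ADD R7, 2: R7=8+2=10
CMP R7, 14  (cmp 10,14)
JNZ top: taken
after OR R1, R7: R1=(-5)|10=-5
after LOAD R1, [R4]: R1=M[112]=7
after AND R2, R1: R2=8&7=0
after ADD R4, 4: R4=112+4=116
after ADD R7, 2: R7=10+2=12
CMP R7, 14  (cmp 12,14)
JNZ top: taken
after OR R1, R7: R1=7|12=15
after LOAD R1, [R4]: R1=M[116]=10
after AND R2, R1: R2=0&10=0
after ADD R4, 4: R4=116+4=120
after ADD R7, 2: R7=12+2=14
CMP R7, 14  (cmp 14,14)
JNZ top: not taken
STORE R1, [100] → M[100]=10
halt.

10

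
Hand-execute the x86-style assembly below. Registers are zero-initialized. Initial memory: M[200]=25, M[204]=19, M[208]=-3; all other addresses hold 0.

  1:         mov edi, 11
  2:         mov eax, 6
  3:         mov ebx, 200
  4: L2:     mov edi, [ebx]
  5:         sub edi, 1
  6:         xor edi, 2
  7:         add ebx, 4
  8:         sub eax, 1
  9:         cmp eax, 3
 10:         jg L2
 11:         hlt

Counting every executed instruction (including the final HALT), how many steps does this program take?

mov edi, 11 → edi=11
mov eax, 6 → eax=6
mov ebx, 200 → ebx=200
mov edi, [ebx] → edi=M[200]=25
sub edi, 1 → edi=25-1=24
xor edi, 2 → edi=24^2=26
add ebx, 4 → ebx=200+4=204
sub eax, 1 → eax=6-1=5
cmp eax, 3  (cmp 5,3)
jg L2: taken
mov edi, [ebx] → edi=M[204]=19
sub edi, 1 → edi=19-1=18
xor edi, 2 → edi=18^2=16
add ebx, 4 → ebx=204+4=208
sub eax, 1 → eax=5-1=4
cmp eax, 3  (cmp 4,3)
jg L2: taken
mov edi, [ebx] → edi=M[208]=-3
sub edi, 1 → edi=(-3)-1=-4
xor edi, 2 → edi=(-4)^2=-2
add ebx, 4 → ebx=208+4=212
sub eax, 1 → eax=4-1=3
cmp eax, 3  (cmp 3,3)
jg L2: not taken
halt.
Total executed instructions: 25.

25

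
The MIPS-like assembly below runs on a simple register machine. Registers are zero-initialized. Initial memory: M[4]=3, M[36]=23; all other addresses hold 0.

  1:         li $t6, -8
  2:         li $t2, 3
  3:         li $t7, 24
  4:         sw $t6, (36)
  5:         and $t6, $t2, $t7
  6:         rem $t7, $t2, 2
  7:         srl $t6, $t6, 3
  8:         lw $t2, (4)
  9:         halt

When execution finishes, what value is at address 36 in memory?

$t6=-8
$t2=3
$t7=24
sw $t6, (36) → M[36]=-8
$t6=3&24=0
$t7=3%2=1
$t6=0>>3=0
$t2=M[4]=3
halt.

-8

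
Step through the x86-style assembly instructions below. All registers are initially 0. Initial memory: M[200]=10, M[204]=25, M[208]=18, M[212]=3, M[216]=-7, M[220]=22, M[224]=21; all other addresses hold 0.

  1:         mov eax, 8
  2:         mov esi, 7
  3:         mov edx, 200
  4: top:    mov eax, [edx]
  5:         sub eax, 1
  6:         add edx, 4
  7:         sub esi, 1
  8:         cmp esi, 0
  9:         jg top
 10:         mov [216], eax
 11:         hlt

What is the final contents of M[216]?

after mov eax, 8: eax=8
after mov esi, 7: esi=7
after mov edx, 200: edx=200
after mov eax, [edx]: eax=M[200]=10
after sub eax, 1: eax=10-1=9
after add edx, 4: edx=200+4=204
after sub esi, 1: esi=7-1=6
cmp esi, 0  (cmp 6,0)
jg top: taken
after mov eax, [edx]: eax=M[204]=25
after sub eax, 1: eax=25-1=24
after add edx, 4: edx=204+4=208
after sub esi, 1: esi=6-1=5
cmp esi, 0  (cmp 5,0)
jg top: taken
after mov eax, [edx]: eax=M[208]=18
after sub eax, 1: eax=18-1=17
after add edx, 4: edx=208+4=212
after sub esi, 1: esi=5-1=4
cmp esi, 0  (cmp 4,0)
jg top: taken
after mov eax, [edx]: eax=M[212]=3
after sub eax, 1: eax=3-1=2
after add edx, 4: edx=212+4=216
after sub esi, 1: esi=4-1=3
cmp esi, 0  (cmp 3,0)
jg top: taken
after mov eax, [edx]: eax=M[216]=-7
after sub eax, 1: eax=(-7)-1=-8
after add edx, 4: edx=216+4=220
after sub esi, 1: esi=3-1=2
cmp esi, 0  (cmp 2,0)
jg top: taken
after mov eax, [edx]: eax=M[220]=22
after sub eax, 1: eax=22-1=21
after add edx, 4: edx=220+4=224
after sub esi, 1: esi=2-1=1
cmp esi, 0  (cmp 1,0)
jg top: taken
after mov eax, [edx]: eax=M[224]=21
after sub eax, 1: eax=21-1=20
after add edx, 4: edx=224+4=228
after sub esi, 1: esi=1-1=0
cmp esi, 0  (cmp 0,0)
jg top: not taken
mov [216], eax → M[216]=20
halt.

20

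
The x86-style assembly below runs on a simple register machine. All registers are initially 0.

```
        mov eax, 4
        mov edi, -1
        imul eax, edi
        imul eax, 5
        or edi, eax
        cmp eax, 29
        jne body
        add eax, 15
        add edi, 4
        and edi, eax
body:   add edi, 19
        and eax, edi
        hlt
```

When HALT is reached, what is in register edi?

18

mov eax, 4 → eax=4
mov edi, -1 → edi=-1
imul eax, edi → eax=4*(-1)=-4
imul eax, 5 → eax=(-4)*5=-20
or edi, eax → edi=(-1)|(-20)=-1
cmp eax, 29  (cmp -20,29)
jne body: taken
add edi, 19 → edi=(-1)+19=18
and eax, edi → eax=(-20)&18=0
halt.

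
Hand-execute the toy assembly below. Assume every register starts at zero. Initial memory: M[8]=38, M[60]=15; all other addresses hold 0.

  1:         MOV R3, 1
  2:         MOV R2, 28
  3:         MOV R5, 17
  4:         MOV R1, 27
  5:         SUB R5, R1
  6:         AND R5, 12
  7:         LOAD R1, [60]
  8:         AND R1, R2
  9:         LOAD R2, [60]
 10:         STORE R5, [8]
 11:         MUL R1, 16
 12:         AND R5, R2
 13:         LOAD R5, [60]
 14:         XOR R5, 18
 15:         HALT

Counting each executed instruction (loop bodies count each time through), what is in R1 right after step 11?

192

R3=1
R2=28
R5=17
R1=27
R5=17-27=-10
R5=(-10)&12=4
R1=M[60]=15
R1=15&28=12
R2=M[60]=15
STORE R5, [8] → M[8]=4
R1=12*16=192
After step 11: R1 = 192.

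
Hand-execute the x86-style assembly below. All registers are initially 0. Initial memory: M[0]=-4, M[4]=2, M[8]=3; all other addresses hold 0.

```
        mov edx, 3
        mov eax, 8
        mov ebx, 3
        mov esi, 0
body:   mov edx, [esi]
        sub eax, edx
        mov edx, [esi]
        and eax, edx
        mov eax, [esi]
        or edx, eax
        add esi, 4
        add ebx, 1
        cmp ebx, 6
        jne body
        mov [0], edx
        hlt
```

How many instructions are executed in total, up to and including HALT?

36

mov edx, 3 → edx=3
mov eax, 8 → eax=8
mov ebx, 3 → ebx=3
mov esi, 0 → esi=0
mov edx, [esi] → edx=M[0]=-4
sub eax, edx → eax=8-(-4)=12
mov edx, [esi] → edx=M[0]=-4
and eax, edx → eax=12&(-4)=12
mov eax, [esi] → eax=M[0]=-4
or edx, eax → edx=(-4)|(-4)=-4
add esi, 4 → esi=0+4=4
add ebx, 1 → ebx=3+1=4
cmp ebx, 6  (cmp 4,6)
jne body: taken
mov edx, [esi] → edx=M[4]=2
sub eax, edx → eax=(-4)-2=-6
mov edx, [esi] → edx=M[4]=2
and eax, edx → eax=(-6)&2=2
mov eax, [esi] → eax=M[4]=2
or edx, eax → edx=2|2=2
add esi, 4 → esi=4+4=8
add ebx, 1 → ebx=4+1=5
cmp ebx, 6  (cmp 5,6)
jne body: taken
mov edx, [esi] → edx=M[8]=3
sub eax, edx → eax=2-3=-1
mov edx, [esi] → edx=M[8]=3
and eax, edx → eax=(-1)&3=3
mov eax, [esi] → eax=M[8]=3
or edx, eax → edx=3|3=3
add esi, 4 → esi=8+4=12
add ebx, 1 → ebx=5+1=6
cmp ebx, 6  (cmp 6,6)
jne body: not taken
mov [0], edx → M[0]=3
halt.
Total executed instructions: 36.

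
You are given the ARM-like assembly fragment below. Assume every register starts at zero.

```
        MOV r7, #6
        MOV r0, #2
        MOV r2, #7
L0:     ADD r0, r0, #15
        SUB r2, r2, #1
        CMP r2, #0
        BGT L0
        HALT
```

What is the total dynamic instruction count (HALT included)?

32

MOV r7, #6 → r7=6
MOV r0, #2 → r0=2
MOV r2, #7 → r2=7
ADD r0, r0, #15 → r0=2+15=17
SUB r2, r2, #1 → r2=7-1=6
CMP r2, #0  (cmp 6,0)
BGT L0: taken
ADD r0, r0, #15 → r0=17+15=32
SUB r2, r2, #1 → r2=6-1=5
CMP r2, #0  (cmp 5,0)
BGT L0: taken
ADD r0, r0, #15 → r0=32+15=47
SUB r2, r2, #1 → r2=5-1=4
CMP r2, #0  (cmp 4,0)
BGT L0: taken
ADD r0, r0, #15 → r0=47+15=62
SUB r2, r2, #1 → r2=4-1=3
CMP r2, #0  (cmp 3,0)
BGT L0: taken
ADD r0, r0, #15 → r0=62+15=77
SUB r2, r2, #1 → r2=3-1=2
CMP r2, #0  (cmp 2,0)
BGT L0: taken
ADD r0, r0, #15 → r0=77+15=92
SUB r2, r2, #1 → r2=2-1=1
CMP r2, #0  (cmp 1,0)
BGT L0: taken
ADD r0, r0, #15 → r0=92+15=107
SUB r2, r2, #1 → r2=1-1=0
CMP r2, #0  (cmp 0,0)
BGT L0: not taken
halt.
Total executed instructions: 32.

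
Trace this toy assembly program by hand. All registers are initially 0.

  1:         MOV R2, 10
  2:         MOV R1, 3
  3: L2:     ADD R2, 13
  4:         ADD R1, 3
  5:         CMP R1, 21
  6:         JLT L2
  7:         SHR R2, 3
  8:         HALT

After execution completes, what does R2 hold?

after MOV R2, 10: R2=10
after MOV R1, 3: R1=3
after ADD R2, 13: R2=10+13=23
after ADD R1, 3: R1=3+3=6
CMP R1, 21  (cmp 6,21)
JLT L2: taken
after ADD R2, 13: R2=23+13=36
after ADD R1, 3: R1=6+3=9
CMP R1, 21  (cmp 9,21)
JLT L2: taken
after ADD R2, 13: R2=36+13=49
after ADD R1, 3: R1=9+3=12
CMP R1, 21  (cmp 12,21)
JLT L2: taken
after ADD R2, 13: R2=49+13=62
after ADD R1, 3: R1=12+3=15
CMP R1, 21  (cmp 15,21)
JLT L2: taken
after ADD R2, 13: R2=62+13=75
after ADD R1, 3: R1=15+3=18
CMP R1, 21  (cmp 18,21)
JLT L2: taken
after ADD R2, 13: R2=75+13=88
after ADD R1, 3: R1=18+3=21
CMP R1, 21  (cmp 21,21)
JLT L2: not taken
after SHR R2, 3: R2=88>>3=11
halt.

11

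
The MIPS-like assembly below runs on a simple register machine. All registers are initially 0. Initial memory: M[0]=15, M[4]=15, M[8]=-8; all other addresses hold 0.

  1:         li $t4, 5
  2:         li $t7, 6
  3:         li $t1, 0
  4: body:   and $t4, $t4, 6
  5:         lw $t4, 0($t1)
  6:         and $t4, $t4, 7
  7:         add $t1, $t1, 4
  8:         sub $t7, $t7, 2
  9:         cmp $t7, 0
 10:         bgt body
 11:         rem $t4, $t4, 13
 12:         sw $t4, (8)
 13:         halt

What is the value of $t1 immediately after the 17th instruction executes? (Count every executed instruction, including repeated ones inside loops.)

8

after li $t4, 5: $t4=5
after li $t7, 6: $t7=6
after li $t1, 0: $t1=0
after and $t4, $t4, 6: $t4=5&6=4
after lw $t4, 0($t1): $t4=M[0]=15
after and $t4, $t4, 7: $t4=15&7=7
after add $t1, $t1, 4: $t1=0+4=4
after sub $t7, $t7, 2: $t7=6-2=4
cmp $t7, 0  (cmp 4,0)
bgt body: taken
after and $t4, $t4, 6: $t4=7&6=6
after lw $t4, 0($t1): $t4=M[4]=15
after and $t4, $t4, 7: $t4=15&7=7
after add $t1, $t1, 4: $t1=4+4=8
after sub $t7, $t7, 2: $t7=4-2=2
cmp $t7, 0  (cmp 2,0)
bgt body: taken
After step 17: $t1 = 8.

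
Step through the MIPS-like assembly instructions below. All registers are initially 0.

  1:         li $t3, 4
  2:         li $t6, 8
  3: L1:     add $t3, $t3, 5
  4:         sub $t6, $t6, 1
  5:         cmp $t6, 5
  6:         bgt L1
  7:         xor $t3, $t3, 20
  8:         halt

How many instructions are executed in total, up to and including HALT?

after li $t3, 4: $t3=4
after li $t6, 8: $t6=8
after add $t3, $t3, 5: $t3=4+5=9
after sub $t6, $t6, 1: $t6=8-1=7
cmp $t6, 5  (cmp 7,5)
bgt L1: taken
after add $t3, $t3, 5: $t3=9+5=14
after sub $t6, $t6, 1: $t6=7-1=6
cmp $t6, 5  (cmp 6,5)
bgt L1: taken
after add $t3, $t3, 5: $t3=14+5=19
after sub $t6, $t6, 1: $t6=6-1=5
cmp $t6, 5  (cmp 5,5)
bgt L1: not taken
after xor $t3, $t3, 20: $t3=19^20=7
halt.
Total executed instructions: 16.

16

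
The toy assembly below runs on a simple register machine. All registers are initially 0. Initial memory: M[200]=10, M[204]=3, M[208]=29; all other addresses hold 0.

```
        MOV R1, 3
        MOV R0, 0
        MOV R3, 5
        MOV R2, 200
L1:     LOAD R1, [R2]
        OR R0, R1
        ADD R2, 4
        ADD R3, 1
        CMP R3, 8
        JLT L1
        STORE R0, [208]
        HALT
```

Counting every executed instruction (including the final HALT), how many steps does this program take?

24

MOV R1, 3 → R1=3
MOV R0, 0 → R0=0
MOV R3, 5 → R3=5
MOV R2, 200 → R2=200
LOAD R1, [R2] → R1=M[200]=10
OR R0, R1 → R0=0|10=10
ADD R2, 4 → R2=200+4=204
ADD R3, 1 → R3=5+1=6
CMP R3, 8  (cmp 6,8)
JLT L1: taken
LOAD R1, [R2] → R1=M[204]=3
OR R0, R1 → R0=10|3=11
ADD R2, 4 → R2=204+4=208
ADD R3, 1 → R3=6+1=7
CMP R3, 8  (cmp 7,8)
JLT L1: taken
LOAD R1, [R2] → R1=M[208]=29
OR R0, R1 → R0=11|29=31
ADD R2, 4 → R2=208+4=212
ADD R3, 1 → R3=7+1=8
CMP R3, 8  (cmp 8,8)
JLT L1: not taken
STORE R0, [208] → M[208]=31
halt.
Total executed instructions: 24.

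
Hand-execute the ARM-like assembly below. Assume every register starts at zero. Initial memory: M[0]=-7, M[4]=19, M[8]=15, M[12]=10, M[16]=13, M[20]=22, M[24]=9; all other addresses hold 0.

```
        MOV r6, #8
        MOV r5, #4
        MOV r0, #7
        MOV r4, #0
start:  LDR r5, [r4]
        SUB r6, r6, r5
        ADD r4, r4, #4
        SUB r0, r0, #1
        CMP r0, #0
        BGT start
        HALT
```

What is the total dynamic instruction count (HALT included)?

after MOV r6, #8: r6=8
after MOV r5, #4: r5=4
after MOV r0, #7: r0=7
after MOV r4, #0: r4=0
after LDR r5, [r4]: r5=M[0]=-7
after SUB r6, r6, r5: r6=8-(-7)=15
after ADD r4, r4, #4: r4=0+4=4
after SUB r0, r0, #1: r0=7-1=6
CMP r0, #0  (cmp 6,0)
BGT start: taken
after LDR r5, [r4]: r5=M[4]=19
after SUB r6, r6, r5: r6=15-19=-4
after ADD r4, r4, #4: r4=4+4=8
after SUB r0, r0, #1: r0=6-1=5
CMP r0, #0  (cmp 5,0)
BGT start: taken
after LDR r5, [r4]: r5=M[8]=15
after SUB r6, r6, r5: r6=(-4)-15=-19
after ADD r4, r4, #4: r4=8+4=12
after SUB r0, r0, #1: r0=5-1=4
CMP r0, #0  (cmp 4,0)
BGT start: taken
after LDR r5, [r4]: r5=M[12]=10
after SUB r6, r6, r5: r6=(-19)-10=-29
after ADD r4, r4, #4: r4=12+4=16
after SUB r0, r0, #1: r0=4-1=3
CMP r0, #0  (cmp 3,0)
BGT start: taken
after LDR r5, [r4]: r5=M[16]=13
after SUB r6, r6, r5: r6=(-29)-13=-42
after ADD r4, r4, #4: r4=16+4=20
after SUB r0, r0, #1: r0=3-1=2
CMP r0, #0  (cmp 2,0)
BGT start: taken
after LDR r5, [r4]: r5=M[20]=22
after SUB r6, r6, r5: r6=(-42)-22=-64
after ADD r4, r4, #4: r4=20+4=24
after SUB r0, r0, #1: r0=2-1=1
CMP r0, #0  (cmp 1,0)
BGT start: taken
after LDR r5, [r4]: r5=M[24]=9
after SUB r6, r6, r5: r6=(-64)-9=-73
after ADD r4, r4, #4: r4=24+4=28
after SUB r0, r0, #1: r0=1-1=0
CMP r0, #0  (cmp 0,0)
BGT start: not taken
halt.
Total executed instructions: 47.

47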